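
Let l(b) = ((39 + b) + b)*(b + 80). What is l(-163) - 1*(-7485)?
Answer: 31306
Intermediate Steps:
l(b) = (39 + 2*b)*(80 + b)
l(-163) - 1*(-7485) = (3120 + 2*(-163)² + 199*(-163)) - 1*(-7485) = (3120 + 2*26569 - 32437) + 7485 = (3120 + 53138 - 32437) + 7485 = 23821 + 7485 = 31306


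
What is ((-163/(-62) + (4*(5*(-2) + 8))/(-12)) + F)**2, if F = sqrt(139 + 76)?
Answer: 7813909/34596 + 613*sqrt(215)/93 ≈ 322.51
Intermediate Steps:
F = sqrt(215) ≈ 14.663
((-163/(-62) + (4*(5*(-2) + 8))/(-12)) + F)**2 = ((-163/(-62) + (4*(5*(-2) + 8))/(-12)) + sqrt(215))**2 = ((-163*(-1/62) + (4*(-10 + 8))*(-1/12)) + sqrt(215))**2 = ((163/62 + (4*(-2))*(-1/12)) + sqrt(215))**2 = ((163/62 - 8*(-1/12)) + sqrt(215))**2 = ((163/62 + 2/3) + sqrt(215))**2 = (613/186 + sqrt(215))**2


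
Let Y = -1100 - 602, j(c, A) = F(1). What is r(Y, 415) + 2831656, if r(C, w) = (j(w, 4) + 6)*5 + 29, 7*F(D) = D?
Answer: 19822010/7 ≈ 2.8317e+6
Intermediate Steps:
F(D) = D/7
j(c, A) = ⅐ (j(c, A) = (⅐)*1 = ⅐)
Y = -1702
r(C, w) = 418/7 (r(C, w) = (⅐ + 6)*5 + 29 = (43/7)*5 + 29 = 215/7 + 29 = 418/7)
r(Y, 415) + 2831656 = 418/7 + 2831656 = 19822010/7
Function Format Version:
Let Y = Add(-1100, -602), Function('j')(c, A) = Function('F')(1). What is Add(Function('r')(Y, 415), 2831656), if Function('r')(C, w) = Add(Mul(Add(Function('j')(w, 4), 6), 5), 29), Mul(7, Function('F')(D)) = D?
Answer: Rational(19822010, 7) ≈ 2.8317e+6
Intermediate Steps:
Function('F')(D) = Mul(Rational(1, 7), D)
Function('j')(c, A) = Rational(1, 7) (Function('j')(c, A) = Mul(Rational(1, 7), 1) = Rational(1, 7))
Y = -1702
Function('r')(C, w) = Rational(418, 7) (Function('r')(C, w) = Add(Mul(Add(Rational(1, 7), 6), 5), 29) = Add(Mul(Rational(43, 7), 5), 29) = Add(Rational(215, 7), 29) = Rational(418, 7))
Add(Function('r')(Y, 415), 2831656) = Add(Rational(418, 7), 2831656) = Rational(19822010, 7)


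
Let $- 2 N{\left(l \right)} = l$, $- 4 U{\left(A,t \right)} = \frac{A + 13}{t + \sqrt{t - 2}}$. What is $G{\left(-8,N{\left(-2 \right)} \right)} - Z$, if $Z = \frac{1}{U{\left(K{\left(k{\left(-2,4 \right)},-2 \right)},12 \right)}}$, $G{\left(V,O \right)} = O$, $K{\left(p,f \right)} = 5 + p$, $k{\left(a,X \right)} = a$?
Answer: $4 + \frac{\sqrt{10}}{4} \approx 4.7906$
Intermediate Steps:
$U{\left(A,t \right)} = - \frac{13 + A}{4 \left(t + \sqrt{-2 + t}\right)}$ ($U{\left(A,t \right)} = - \frac{\left(A + 13\right) \frac{1}{t + \sqrt{t - 2}}}{4} = - \frac{\left(13 + A\right) \frac{1}{t + \sqrt{-2 + t}}}{4} = - \frac{\frac{1}{t + \sqrt{-2 + t}} \left(13 + A\right)}{4} = - \frac{13 + A}{4 \left(t + \sqrt{-2 + t}\right)}$)
$N{\left(l \right)} = - \frac{l}{2}$
$Z = -3 - \frac{\sqrt{10}}{4}$ ($Z = \frac{1}{\frac{1}{4} \frac{1}{12 + \sqrt{-2 + 12}} \left(-13 - \left(5 - 2\right)\right)} = \frac{1}{\frac{1}{4} \frac{1}{12 + \sqrt{10}} \left(-13 - 3\right)} = \frac{1}{\frac{1}{4} \frac{1}{12 + \sqrt{10}} \left(-16\right)} = \frac{1}{\left(-4\right) \frac{1}{12 + \sqrt{10}}} = -3 - \frac{\sqrt{10}}{4} \approx -3.7906$)
$G{\left(-8,N{\left(-2 \right)} \right)} - Z = \left(- \frac{1}{2}\right) \left(-2\right) - \left(-3 - \frac{\sqrt{10}}{4}\right) = 1 + \left(3 + \frac{\sqrt{10}}{4}\right) = 4 + \frac{\sqrt{10}}{4}$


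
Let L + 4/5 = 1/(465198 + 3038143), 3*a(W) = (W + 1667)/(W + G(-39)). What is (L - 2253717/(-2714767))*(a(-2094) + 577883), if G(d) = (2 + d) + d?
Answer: 385523962052909847566/22112504297471775 ≈ 17435.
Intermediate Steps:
G(d) = 2 + 2*d
a(W) = (1667 + W)/(3*(-76 + W)) (a(W) = ((W + 1667)/(W + (2 + 2*(-39))))/3 = ((1667 + W)/(W + (2 - 78)))/3 = ((1667 + W)/(W - 76))/3 = ((1667 + W)/(-76 + W))/3 = (1667 + W)/(3*(-76 + W)))
L = -14013359/17516705 (L = -4/5 + 1/(465198 + 3038143) = -4/5 + 1/3503341 = -14013359/17516705 ≈ -0.80000)
(L - 2253717/(-2714767))*(a(-2094) + 577883) = (-14013359/17516705 - 2253717/(-2714767))*((1667 - 2094)/(3*(-76 - 2094)) + 577883) = (-14013359/17516705 - 2253717*(-1/2714767))*((1/3)*(-427)/(-2170) + 577883) = (-14013359/17516705 + 2253717/2714767)*((1/3)*(-1/2170)*(-427) + 577883) = 1434691270132*(61/930 + 577883)/47553772682735 = (1434691270132/47553772682735)*(537431251/930) = 385523962052909847566/22112504297471775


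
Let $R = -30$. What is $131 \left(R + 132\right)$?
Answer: $13362$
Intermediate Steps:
$131 \left(R + 132\right) = 131 \left(-30 + 132\right) = 131 \cdot 102 = 13362$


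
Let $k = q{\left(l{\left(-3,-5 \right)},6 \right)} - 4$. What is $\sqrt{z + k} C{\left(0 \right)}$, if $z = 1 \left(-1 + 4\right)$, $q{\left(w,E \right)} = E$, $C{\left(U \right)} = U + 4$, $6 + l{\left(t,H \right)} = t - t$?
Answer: $4 \sqrt{5} \approx 8.9443$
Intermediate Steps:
$l{\left(t,H \right)} = -6$ ($l{\left(t,H \right)} = -6 + \left(t - t\right) = -6 + 0 = -6$)
$C{\left(U \right)} = 4 + U$
$z = 3$ ($z = 1 \cdot 3 = 3$)
$k = 2$ ($k = 6 - 4 = 2$)
$\sqrt{z + k} C{\left(0 \right)} = \sqrt{3 + 2} \left(4 + 0\right) = \sqrt{5} \cdot 4 = 4 \sqrt{5}$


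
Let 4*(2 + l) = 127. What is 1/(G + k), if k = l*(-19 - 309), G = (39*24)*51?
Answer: 1/37978 ≈ 2.6331e-5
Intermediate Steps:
l = 119/4 (l = -2 + (1/4)*127 = -2 + 127/4 = 119/4 ≈ 29.750)
G = 47736 (G = 936*51 = 47736)
k = -9758 (k = 119*(-19 - 309)/4 = (119/4)*(-328) = -9758)
1/(G + k) = 1/(47736 - 9758) = 1/37978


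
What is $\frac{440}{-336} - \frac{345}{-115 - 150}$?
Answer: $- \frac{17}{2226} \approx -0.007637$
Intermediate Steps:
$\frac{440}{-336} - \frac{345}{-115 - 150} = 440 \left(- \frac{1}{336}\right) - \frac{345}{-265} = - \frac{55}{42} - - \frac{69}{53} = - \frac{55}{42} + \frac{69}{53} = - \frac{17}{2226}$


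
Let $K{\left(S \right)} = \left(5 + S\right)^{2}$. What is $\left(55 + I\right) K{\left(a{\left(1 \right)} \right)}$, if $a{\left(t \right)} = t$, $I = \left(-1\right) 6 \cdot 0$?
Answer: $1980$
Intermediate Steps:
$I = 0$ ($I = \left(-6\right) 0 = 0$)
$\left(55 + I\right) K{\left(a{\left(1 \right)} \right)} = \left(55 + 0\right) \left(5 + 1\right)^{2} = 55 \cdot 6^{2} = 55 \cdot 36 = 1980$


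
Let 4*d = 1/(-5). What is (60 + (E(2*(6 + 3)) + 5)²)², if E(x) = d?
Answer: 1142507601/160000 ≈ 7140.7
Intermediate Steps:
d = -1/20 (d = (¼)/(-5) = (¼)*(-⅕) = -1/20 ≈ -0.050000)
E(x) = -1/20
(60 + (E(2*(6 + 3)) + 5)²)² = (60 + (-1/20 + 5)²)² = (60 + (99/20)²)² = (60 + 9801/400)² = (33801/400)² = 1142507601/160000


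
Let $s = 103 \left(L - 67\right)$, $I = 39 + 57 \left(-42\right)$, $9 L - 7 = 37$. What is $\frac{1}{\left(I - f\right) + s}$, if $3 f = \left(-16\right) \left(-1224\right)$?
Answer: $- \frac{9}{137524} \approx -6.5443 \cdot 10^{-5}$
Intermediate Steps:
$L = \frac{44}{9}$ ($L = \frac{7}{9} + \frac{1}{9} \cdot 37 = \frac{7}{9} + \frac{37}{9} = \frac{44}{9} \approx 4.8889$)
$f = 6528$ ($f = \frac{\left(-16\right) \left(-1224\right)}{3} = \frac{1}{3} \cdot 19584 = 6528$)
$I = -2355$ ($I = 39 - 2394 = -2355$)
$s = - \frac{57577}{9}$ ($s = 103 \left(\frac{44}{9} - 67\right) = 103 \left(- \frac{559}{9}\right) = - \frac{57577}{9} \approx -6397.4$)
$\frac{1}{\left(I - f\right) + s} = \frac{1}{\left(-2355 - 6528\right) - \frac{57577}{9}} = \frac{1}{-8883 - \frac{57577}{9}} = \frac{1}{- \frac{137524}{9}} = - \frac{9}{137524}$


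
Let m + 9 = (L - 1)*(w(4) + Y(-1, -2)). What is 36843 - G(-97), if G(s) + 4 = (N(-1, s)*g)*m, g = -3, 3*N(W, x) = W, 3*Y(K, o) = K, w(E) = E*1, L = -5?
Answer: 36878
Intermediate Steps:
w(E) = E
Y(K, o) = K/3
N(W, x) = W/3
m = -31 (m = -9 + (-5 - 1)*(4 + (1/3)*(-1)) = -9 - 6*(4 - 1/3) = -9 - 6*11/3 = -9 - 22 = -31)
G(s) = -35 (G(s) = -4 + (((1/3)*(-1))*(-3))*(-31) = -4 - 1/3*(-3)*(-31) = -4 + 1*(-31) = -4 - 31 = -35)
36843 - G(-97) = 36843 - 1*(-35) = 36843 + 35 = 36878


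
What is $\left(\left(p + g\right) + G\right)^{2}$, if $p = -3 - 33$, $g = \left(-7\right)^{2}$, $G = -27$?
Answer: $196$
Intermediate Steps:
$g = 49$
$p = -36$ ($p = -3 - 33 = -36$)
$\left(\left(p + g\right) + G\right)^{2} = \left(\left(-36 + 49\right) - 27\right)^{2} = \left(13 - 27\right)^{2} = \left(-14\right)^{2} = 196$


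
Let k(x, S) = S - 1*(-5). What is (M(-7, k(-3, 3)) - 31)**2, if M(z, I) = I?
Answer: 529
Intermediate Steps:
k(x, S) = 5 + S (k(x, S) = S + 5 = 5 + S)
(M(-7, k(-3, 3)) - 31)**2 = ((5 + 3) - 31)**2 = (8 - 31)**2 = (-23)**2 = 529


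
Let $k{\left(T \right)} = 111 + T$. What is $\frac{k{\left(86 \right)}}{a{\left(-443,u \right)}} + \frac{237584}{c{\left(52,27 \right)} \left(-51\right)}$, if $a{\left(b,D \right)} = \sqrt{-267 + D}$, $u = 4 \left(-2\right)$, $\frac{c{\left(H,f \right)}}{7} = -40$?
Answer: $\frac{29698}{1785} - \frac{197 i \sqrt{11}}{55} \approx 16.638 - 11.88 i$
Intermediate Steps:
$c{\left(H,f \right)} = -280$ ($c{\left(H,f \right)} = 7 \left(-40\right) = -280$)
$u = -8$
$\frac{k{\left(86 \right)}}{a{\left(-443,u \right)}} + \frac{237584}{c{\left(52,27 \right)} \left(-51\right)} = \frac{111 + 86}{\sqrt{-267 - 8}} + \frac{237584}{\left(-280\right) \left(-51\right)} = \frac{197}{\sqrt{-275}} + \frac{237584}{14280} = \frac{197}{5 i \sqrt{11}} + 237584 \cdot \frac{1}{14280} = 197 \left(- \frac{i \sqrt{11}}{55}\right) + \frac{29698}{1785} = - \frac{197 i \sqrt{11}}{55} + \frac{29698}{1785} = \frac{29698}{1785} - \frac{197 i \sqrt{11}}{55}$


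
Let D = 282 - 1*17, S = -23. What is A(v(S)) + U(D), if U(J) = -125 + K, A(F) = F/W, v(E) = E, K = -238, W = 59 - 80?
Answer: -7600/21 ≈ -361.90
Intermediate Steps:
W = -21
A(F) = -F/21 (A(F) = F/(-21) = F*(-1/21) = -F/21)
D = 265 (D = 282 - 17 = 265)
U(J) = -363 (U(J) = -125 - 238 = -363)
A(v(S)) + U(D) = -1/21*(-23) - 363 = 23/21 - 363 = -7600/21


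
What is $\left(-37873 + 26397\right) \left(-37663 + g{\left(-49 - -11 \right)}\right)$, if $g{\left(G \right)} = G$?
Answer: $432656676$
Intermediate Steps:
$\left(-37873 + 26397\right) \left(-37663 + g{\left(-49 - -11 \right)}\right) = \left(-37873 + 26397\right) \left(-37663 - 38\right) = - 11476 \left(-37663 + \left(-49 + 11\right)\right) = - 11476 \left(-37663 - 38\right) = \left(-11476\right) \left(-37701\right) = 432656676$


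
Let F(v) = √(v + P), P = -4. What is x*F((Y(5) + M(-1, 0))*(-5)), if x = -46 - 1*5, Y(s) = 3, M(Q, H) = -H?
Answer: -51*I*√19 ≈ -222.3*I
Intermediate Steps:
F(v) = √(-4 + v) (F(v) = √(v - 4) = √(-4 + v))
x = -51 (x = -46 - 5 = -51)
x*F((Y(5) + M(-1, 0))*(-5)) = -51*√(-4 + (3 - 1*0)*(-5)) = -51*√(-4 + (3 + 0)*(-5)) = -51*√(-4 + 3*(-5)) = -51*√(-4 - 15) = -51*I*√19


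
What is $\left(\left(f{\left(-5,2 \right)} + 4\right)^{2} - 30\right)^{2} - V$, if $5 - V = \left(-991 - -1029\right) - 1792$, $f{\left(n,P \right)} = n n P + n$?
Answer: $5619882$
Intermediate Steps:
$f{\left(n,P \right)} = n + P n^{2}$ ($f{\left(n,P \right)} = n^{2} P + n = P n^{2} + n = n + P n^{2}$)
$V = 1759$ ($V = 5 - \left(\left(-991 - -1029\right) - 1792\right) = 5 - \left(\left(-991 + 1029\right) - 1792\right) = 5 - \left(38 - 1792\right) = 5 - -1754 = 5 + 1754 = 1759$)
$\left(\left(f{\left(-5,2 \right)} + 4\right)^{2} - 30\right)^{2} - V = \left(\left(- 5 \left(1 + 2 \left(-5\right)\right) + 4\right)^{2} - 30\right)^{2} - 1759 = \left(\left(- 5 \left(1 - 10\right) + 4\right)^{2} - 30\right)^{2} - 1759 = \left(\left(\left(-5\right) \left(-9\right) + 4\right)^{2} - 30\right)^{2} - 1759 = \left(\left(45 + 4\right)^{2} - 30\right)^{2} - 1759 = \left(49^{2} - 30\right)^{2} - 1759 = \left(2401 - 30\right)^{2} - 1759 = 2371^{2} - 1759 = 5621641 - 1759 = 5619882$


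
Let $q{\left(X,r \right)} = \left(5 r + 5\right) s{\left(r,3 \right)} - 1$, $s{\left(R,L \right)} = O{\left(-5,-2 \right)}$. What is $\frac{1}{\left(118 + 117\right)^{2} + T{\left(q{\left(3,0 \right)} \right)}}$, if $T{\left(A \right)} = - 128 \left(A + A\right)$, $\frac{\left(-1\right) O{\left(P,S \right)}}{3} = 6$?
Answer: $\frac{1}{78521} \approx 1.2735 \cdot 10^{-5}$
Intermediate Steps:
$O{\left(P,S \right)} = -18$ ($O{\left(P,S \right)} = \left(-3\right) 6 = -18$)
$s{\left(R,L \right)} = -18$
$q{\left(X,r \right)} = -91 - 90 r$ ($q{\left(X,r \right)} = \left(5 r + 5\right) \left(-18\right) - 1 = \left(5 + 5 r\right) \left(-18\right) - 1 = \left(-90 - 90 r\right) - 1 = -91 - 90 r$)
$T{\left(A \right)} = - 256 A$ ($T{\left(A \right)} = - 128 \cdot 2 A = - 256 A$)
$\frac{1}{\left(118 + 117\right)^{2} + T{\left(q{\left(3,0 \right)} \right)}} = \frac{1}{\left(118 + 117\right)^{2} - 256 \left(-91 - 0\right)} = \frac{1}{235^{2} - 256 \left(-91 + 0\right)} = \frac{1}{55225 - -23296} = \frac{1}{55225 + 23296} = \frac{1}{78521}$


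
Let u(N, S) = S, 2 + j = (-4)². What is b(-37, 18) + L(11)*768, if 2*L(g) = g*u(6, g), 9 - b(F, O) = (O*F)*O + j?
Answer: 58447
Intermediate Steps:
j = 14 (j = -2 + (-4)² = -2 + 16 = 14)
b(F, O) = -5 - F*O² (b(F, O) = 9 - ((O*F)*O + 14) = 9 - ((F*O)*O + 14) = 9 - (F*O² + 14) = 9 - (14 + F*O²) = 9 + (-14 - F*O²) = -5 - F*O²)
L(g) = g²/2 (L(g) = (g*g)/2 = g²/2)
b(-37, 18) + L(11)*768 = (-5 - 1*(-37)*18²) + ((½)*11²)*768 = (-5 - 1*(-37)*324) + ((½)*121)*768 = (-5 + 11988) + (121/2)*768 = 11983 + 46464 = 58447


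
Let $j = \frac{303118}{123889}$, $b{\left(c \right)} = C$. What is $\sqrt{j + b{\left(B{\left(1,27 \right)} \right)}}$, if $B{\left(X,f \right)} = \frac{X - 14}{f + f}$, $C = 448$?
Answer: $\frac{\sqrt{6913673961710}}{123889} \approx 21.224$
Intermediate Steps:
$B{\left(X,f \right)} = \frac{-14 + X}{2 f}$
$b{\left(c \right)} = 448$
$j = \frac{303118}{123889}$ ($j = 303118 \cdot \frac{1}{123889} = \frac{303118}{123889} \approx 2.4467$)
$\sqrt{j + b{\left(B{\left(1,27 \right)} \right)}} = \sqrt{\frac{303118}{123889} + 448} = \sqrt{\frac{55805390}{123889}} = \frac{\sqrt{6913673961710}}{123889}$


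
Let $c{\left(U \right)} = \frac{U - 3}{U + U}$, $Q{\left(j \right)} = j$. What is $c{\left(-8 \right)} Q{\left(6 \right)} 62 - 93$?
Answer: $\frac{651}{4} \approx 162.75$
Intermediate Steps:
$c{\left(U \right)} = \frac{-3 + U}{2 U}$
$c{\left(-8 \right)} Q{\left(6 \right)} 62 - 93 = \frac{-3 - 8}{2 \left(-8\right)} 6 \cdot 62 - 93 = \frac{1}{2} \left(- \frac{1}{8}\right) \left(-11\right) 6 \cdot 62 - 93 = \frac{11}{16} \cdot 6 \cdot 62 - 93 = \frac{33}{8} \cdot 62 - 93 = \frac{1023}{4} - 93 = \frac{651}{4}$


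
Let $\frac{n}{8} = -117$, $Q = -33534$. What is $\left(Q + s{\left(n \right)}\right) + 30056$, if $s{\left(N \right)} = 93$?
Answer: $-3385$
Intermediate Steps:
$n = -936$ ($n = 8 \left(-117\right) = -936$)
$\left(Q + s{\left(n \right)}\right) + 30056 = \left(-33534 + 93\right) + 30056 = -33441 + 30056 = -3385$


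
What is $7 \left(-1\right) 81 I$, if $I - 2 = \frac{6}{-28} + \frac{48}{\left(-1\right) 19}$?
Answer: $\frac{15957}{38} \approx 419.92$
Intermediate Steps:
$I = - \frac{197}{266}$ ($I = 2 + \left(\frac{6}{-28} + \frac{48}{\left(-1\right) 19}\right) = 2 + \left(6 \left(- \frac{1}{28}\right) + \frac{48}{-19}\right) = 2 + \left(- \frac{3}{14} + 48 \left(- \frac{1}{19}\right)\right) = 2 - \frac{729}{266} = - \frac{197}{266} \approx -0.7406$)
$7 \left(-1\right) 81 I = 7 \left(-1\right) 81 \left(- \frac{197}{266}\right) = \left(-7\right) 81 \left(- \frac{197}{266}\right) = \left(-567\right) \left(- \frac{197}{266}\right) = \frac{15957}{38}$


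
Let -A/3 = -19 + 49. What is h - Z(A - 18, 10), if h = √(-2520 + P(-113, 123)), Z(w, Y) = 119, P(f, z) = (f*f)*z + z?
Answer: -119 + √1568190 ≈ 1133.3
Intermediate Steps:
A = -90 (A = -3*(-19 + 49) = -3*30 = -90)
P(f, z) = z + z*f² (P(f, z) = f²*z + z = z*f² + z = z + z*f²)
h = √1568190 (h = √(-2520 + 123*(1 + (-113)²)) = √(-2520 + 123*(1 + 12769)) = √(-2520 + 123*12770) = √(-2520 + 1570710) = √1568190 ≈ 1252.3)
h - Z(A - 18, 10) = √1568190 - 1*119 = √1568190 - 119 = -119 + √1568190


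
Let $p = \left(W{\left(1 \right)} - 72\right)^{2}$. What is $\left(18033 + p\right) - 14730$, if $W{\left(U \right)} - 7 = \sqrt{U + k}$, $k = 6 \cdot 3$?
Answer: $7547 - 130 \sqrt{19} \approx 6980.3$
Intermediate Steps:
$k = 18$
$W{\left(U \right)} = 7 + \sqrt{18 + U}$ ($W{\left(U \right)} = 7 + \sqrt{U + 18} = 7 + \sqrt{18 + U}$)
$p = \left(-65 + \sqrt{19}\right)^{2}$ ($p = \left(\left(7 + \sqrt{18 + 1}\right) - 72\right)^{2} = \left(\left(7 + \sqrt{19}\right) - 72\right)^{2} = \left(-65 + \sqrt{19}\right)^{2} \approx 3677.3$)
$\left(18033 + p\right) - 14730 = \left(18033 + \left(65 - \sqrt{19}\right)^{2}\right) - 14730 = 3303 + \left(65 - \sqrt{19}\right)^{2}$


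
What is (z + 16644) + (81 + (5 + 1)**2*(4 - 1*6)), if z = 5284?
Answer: 21937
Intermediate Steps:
(z + 16644) + (81 + (5 + 1)**2*(4 - 1*6)) = (5284 + 16644) + (81 + (5 + 1)**2*(4 - 1*6)) = 21928 + (81 + 6**2*(4 - 6)) = 21928 + (81 + 36*(-2)) = 21928 + (81 - 72) = 21928 + 9 = 21937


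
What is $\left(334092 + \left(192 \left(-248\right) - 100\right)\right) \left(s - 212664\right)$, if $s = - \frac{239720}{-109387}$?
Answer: $- \frac{6661803729333248}{109387} \approx -6.0901 \cdot 10^{10}$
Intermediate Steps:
$s = \frac{239720}{109387}$ ($s = \left(-239720\right) \left(- \frac{1}{109387}\right) = \frac{239720}{109387} \approx 2.1915$)
$\left(334092 + \left(192 \left(-248\right) - 100\right)\right) \left(s - 212664\right) = \left(334092 + \left(192 \left(-248\right) - 100\right)\right) \left(\frac{239720}{109387} - 212664\right) = \left(334092 - 47716\right) \left(- \frac{23262437248}{109387}\right) = 286376 \left(- \frac{23262437248}{109387}\right) = - \frac{6661803729333248}{109387}$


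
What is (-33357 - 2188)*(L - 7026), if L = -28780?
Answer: 1272724270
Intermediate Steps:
(-33357 - 2188)*(L - 7026) = (-33357 - 2188)*(-28780 - 7026) = -35545*(-35806) = 1272724270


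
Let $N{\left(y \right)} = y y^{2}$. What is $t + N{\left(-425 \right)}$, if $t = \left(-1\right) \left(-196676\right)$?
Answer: $-76568949$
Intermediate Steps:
$N{\left(y \right)} = y^{3}$
$t = 196676$
$t + N{\left(-425 \right)} = 196676 + \left(-425\right)^{3} = 196676 - 76765625 = -76568949$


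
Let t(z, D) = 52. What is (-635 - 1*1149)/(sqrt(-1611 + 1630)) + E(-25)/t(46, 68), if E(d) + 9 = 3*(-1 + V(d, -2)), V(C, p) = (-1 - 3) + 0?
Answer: -6/13 - 1784*sqrt(19)/19 ≈ -409.74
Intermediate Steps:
V(C, p) = -4 (V(C, p) = -4 + 0 = -4)
E(d) = -24 (E(d) = -9 + 3*(-1 - 4) = -9 + 3*(-5) = -9 - 15 = -24)
(-635 - 1*1149)/(sqrt(-1611 + 1630)) + E(-25)/t(46, 68) = (-635 - 1*1149)/(sqrt(-1611 + 1630)) - 24/52 = (-635 - 1149)/(sqrt(19)) - 24*1/52 = -1784*sqrt(19)/19 - 6/13 = -6/13 - 1784*sqrt(19)/19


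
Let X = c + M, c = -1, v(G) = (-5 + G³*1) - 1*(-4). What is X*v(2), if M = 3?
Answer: 14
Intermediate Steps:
v(G) = -1 + G³ (v(G) = (-5 + G³) + 4 = -1 + G³)
X = 2 (X = -1 + 3 = 2)
X*v(2) = 2*(-1 + 2³) = 2*(-1 + 8) = 2*7 = 14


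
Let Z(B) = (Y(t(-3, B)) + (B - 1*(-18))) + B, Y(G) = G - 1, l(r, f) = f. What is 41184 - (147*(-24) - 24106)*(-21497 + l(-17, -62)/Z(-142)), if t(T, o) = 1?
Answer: -79002062908/133 ≈ -5.9400e+8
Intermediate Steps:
Y(G) = -1 + G
Z(B) = 18 + 2*B (Z(B) = ((-1 + 1) + (B - 1*(-18))) + B = (0 + (B + 18)) + B = (0 + (18 + B)) + B = (18 + B) + B = 18 + 2*B)
41184 - (147*(-24) - 24106)*(-21497 + l(-17, -62)/Z(-142)) = 41184 - (147*(-24) - 24106)*(-21497 - 62/(18 + 2*(-142))) = 41184 - (-3528 - 24106)*(-21497 - 62/(18 - 284)) = 41184 - (-27634)*(-21497 - 62/(-266)) = 41184 - (-27634)*(-21497 - 62*(-1/266)) = 41184 - (-27634)*(-21497 + 31/133) = 41184 - (-27634)*(-2859070)/133 = 41184 - 1*79007540380/133 = 41184 - 79007540380/133 = -79002062908/133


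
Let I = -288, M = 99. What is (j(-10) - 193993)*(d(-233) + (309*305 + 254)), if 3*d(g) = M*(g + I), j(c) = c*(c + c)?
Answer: -14981361658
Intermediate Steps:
j(c) = 2*c**2 (j(c) = c*(2*c) = 2*c**2)
d(g) = -9504 + 33*g (d(g) = (99*(g - 288))/3 = (99*(-288 + g))/3 = (-28512 + 99*g)/3 = -9504 + 33*g)
(j(-10) - 193993)*(d(-233) + (309*305 + 254)) = (2*(-10)**2 - 193993)*((-9504 + 33*(-233)) + (309*305 + 254)) = (2*100 - 193993)*((-9504 - 7689) + (94245 + 254)) = (200 - 193993)*(-17193 + 94499) = -193793*77306 = -14981361658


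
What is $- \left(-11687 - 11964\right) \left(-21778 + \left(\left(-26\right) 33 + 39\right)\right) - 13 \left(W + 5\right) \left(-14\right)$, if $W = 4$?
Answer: $-534440009$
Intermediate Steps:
$- \left(-11687 - 11964\right) \left(-21778 + \left(\left(-26\right) 33 + 39\right)\right) - 13 \left(W + 5\right) \left(-14\right) = - \left(-11687 - 11964\right) \left(-21778 + \left(\left(-26\right) 33 + 39\right)\right) - 13 \left(4 + 5\right) \left(-14\right) = - \left(-23651\right) \left(-21778 + \left(-858 + 39\right)\right) - 13 \cdot 9 \left(-14\right) = - \left(-23651\right) \left(-21778 - 819\right) - 13 \left(-126\right) = - \left(-23651\right) \left(-22597\right) - -1638 = \left(-1\right) 534441647 + 1638 = -534441647 + 1638 = -534440009$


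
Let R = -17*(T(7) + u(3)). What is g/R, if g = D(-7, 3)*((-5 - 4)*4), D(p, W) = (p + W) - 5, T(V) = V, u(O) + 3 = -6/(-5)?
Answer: -810/221 ≈ -3.6652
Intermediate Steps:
u(O) = -9/5 (u(O) = -3 - 6/(-5) = -3 - 6*(-⅕) = -3 + 6/5 = -9/5)
D(p, W) = -5 + W + p (D(p, W) = (W + p) - 5 = -5 + W + p)
R = -442/5 (R = -17*(7 - 9/5) = -17*26/5 = -442/5 ≈ -88.400)
g = 324 (g = (-5 + 3 - 7)*((-5 - 4)*4) = -(-81)*4 = -9*(-36) = 324)
g/R = 324/(-442/5) = 324*(-5/442) = -810/221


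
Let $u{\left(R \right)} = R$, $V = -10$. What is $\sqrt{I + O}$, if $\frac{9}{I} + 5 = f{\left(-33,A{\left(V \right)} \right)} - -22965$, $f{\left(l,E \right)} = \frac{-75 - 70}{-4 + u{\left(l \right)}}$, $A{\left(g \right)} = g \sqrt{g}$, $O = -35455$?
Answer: $\frac{i \sqrt{25596049573498930}}{849665} \approx 188.29 i$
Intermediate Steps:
$A{\left(g \right)} = g^{\frac{3}{2}}$
$f{\left(l,E \right)} = - \frac{145}{-4 + l}$ ($f{\left(l,E \right)} = \frac{-75 - 70}{-4 + l} = - \frac{145}{-4 + l}$)
$I = \frac{333}{849665}$ ($I = \frac{9}{-5 - \left(-22965 + \frac{145}{-4 - 33}\right)} = \frac{9}{-5 + \left(- \frac{145}{-37} + 22965\right)} = \frac{9}{-5 + \left(\left(-145\right) \left(- \frac{1}{37}\right) + 22965\right)} = \frac{9}{-5 + \left(\frac{145}{37} + 22965\right)} = \frac{9}{-5 + \frac{849850}{37}} = \frac{9}{\frac{849665}{37}} = 9 \cdot \frac{37}{849665} = \frac{333}{849665} \approx 0.00039192$)
$\sqrt{I + O} = \sqrt{\frac{333}{849665} - 35455} = \sqrt{- \frac{30124872242}{849665}} = \frac{i \sqrt{25596049573498930}}{849665}$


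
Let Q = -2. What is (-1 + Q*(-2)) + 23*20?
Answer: 463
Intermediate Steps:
(-1 + Q*(-2)) + 23*20 = (-1 - 2*(-2)) + 23*20 = (-1 + 4) + 460 = 3 + 460 = 463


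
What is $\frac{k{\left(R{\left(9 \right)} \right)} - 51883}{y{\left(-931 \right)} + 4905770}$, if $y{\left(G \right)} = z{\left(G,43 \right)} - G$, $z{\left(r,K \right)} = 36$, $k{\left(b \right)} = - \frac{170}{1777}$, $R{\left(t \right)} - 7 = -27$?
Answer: $- \frac{10244029}{968807961} \approx -0.010574$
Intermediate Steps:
$R{\left(t \right)} = -20$ ($R{\left(t \right)} = 7 - 27 = -20$)
$k{\left(b \right)} = - \frac{170}{1777}$ ($k{\left(b \right)} = \left(-170\right) \frac{1}{1777} = - \frac{170}{1777}$)
$y{\left(G \right)} = 36 - G$
$\frac{k{\left(R{\left(9 \right)} \right)} - 51883}{y{\left(-931 \right)} + 4905770} = \frac{- \frac{170}{1777} - 51883}{\left(36 - -931\right) + 4905770} = - \frac{92196261}{1777 \left(\left(36 + 931\right) + 4905770\right)} = - \frac{92196261}{1777 \left(967 + 4905770\right)} = - \frac{92196261}{1777 \cdot 4906737} = \left(- \frac{92196261}{1777}\right) \frac{1}{4906737} = - \frac{10244029}{968807961}$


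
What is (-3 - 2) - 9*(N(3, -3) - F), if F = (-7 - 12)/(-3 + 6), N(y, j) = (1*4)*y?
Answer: -170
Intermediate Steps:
N(y, j) = 4*y
F = -19/3 ≈ -6.3333
(-3 - 2) - 9*(N(3, -3) - F) = (-3 - 2) - 9*(4*3 - 1*(-19/3)) = -5 - 9*(12 + 19/3) = -5 - 9*55/3 = -5 - 165 = -170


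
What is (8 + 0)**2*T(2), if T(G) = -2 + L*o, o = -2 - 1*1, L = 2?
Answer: -512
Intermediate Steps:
o = -3 (o = -2 - 1 = -3)
T(G) = -8 (T(G) = -2 + 2*(-3) = -2 - 6 = -8)
(8 + 0)**2*T(2) = (8 + 0)**2*(-8) = 8**2*(-8) = 64*(-8) = -512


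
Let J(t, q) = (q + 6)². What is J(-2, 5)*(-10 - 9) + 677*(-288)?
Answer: -197275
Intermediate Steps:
J(t, q) = (6 + q)²
J(-2, 5)*(-10 - 9) + 677*(-288) = (6 + 5)²*(-10 - 9) + 677*(-288) = 11²*(-19) - 194976 = 121*(-19) - 194976 = -2299 - 194976 = -197275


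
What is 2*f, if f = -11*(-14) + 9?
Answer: 326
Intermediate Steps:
f = 163 (f = 154 + 9 = 163)
2*f = 2*163 = 326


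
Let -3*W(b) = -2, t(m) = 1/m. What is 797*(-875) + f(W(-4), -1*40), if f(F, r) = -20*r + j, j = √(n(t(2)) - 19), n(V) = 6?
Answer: -696575 + I*√13 ≈ -6.9658e+5 + 3.6056*I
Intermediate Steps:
W(b) = ⅔ (W(b) = -⅓*(-2) = ⅔)
j = I*√13 (j = √(6 - 19) = √(-13) = I*√13 ≈ 3.6056*I)
f(F, r) = -20*r + I*√13
797*(-875) + f(W(-4), -1*40) = 797*(-875) + (-(-20)*40 + I*√13) = -697375 + (-20*(-40) + I*√13) = -697375 + (800 + I*√13) = -696575 + I*√13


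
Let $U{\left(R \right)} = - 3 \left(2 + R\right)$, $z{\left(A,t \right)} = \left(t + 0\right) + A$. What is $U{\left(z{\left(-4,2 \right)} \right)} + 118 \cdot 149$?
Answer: $17582$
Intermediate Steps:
$z{\left(A,t \right)} = A + t$ ($z{\left(A,t \right)} = t + A = A + t$)
$U{\left(R \right)} = -6 - 3 R$
$U{\left(z{\left(-4,2 \right)} \right)} + 118 \cdot 149 = \left(-6 - 3 \left(-4 + 2\right)\right) + 118 \cdot 149 = \left(-6 - -6\right) + 17582 = \left(-6 + 6\right) + 17582 = 0 + 17582 = 17582$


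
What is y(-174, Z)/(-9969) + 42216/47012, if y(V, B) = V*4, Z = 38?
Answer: 37797638/39055219 ≈ 0.96780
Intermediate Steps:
y(V, B) = 4*V
y(-174, Z)/(-9969) + 42216/47012 = (4*(-174))/(-9969) + 42216/47012 = -696*(-1/9969) + 42216*(1/47012) = 232/3323 + 10554/11753 = 37797638/39055219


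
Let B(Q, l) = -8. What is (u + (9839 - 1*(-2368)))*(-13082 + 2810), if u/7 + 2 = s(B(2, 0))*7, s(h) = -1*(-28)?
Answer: -139339680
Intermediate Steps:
s(h) = 28
u = 1358 (u = -14 + 7*(28*7) = -14 + 7*196 = -14 + 1372 = 1358)
(u + (9839 - 1*(-2368)))*(-13082 + 2810) = (1358 + (9839 - 1*(-2368)))*(-13082 + 2810) = (1358 + (9839 + 2368))*(-10272) = (1358 + 12207)*(-10272) = 13565*(-10272) = -139339680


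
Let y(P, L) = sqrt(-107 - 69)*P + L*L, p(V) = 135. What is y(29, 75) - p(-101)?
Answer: 5490 + 116*I*sqrt(11) ≈ 5490.0 + 384.73*I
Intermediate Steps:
y(P, L) = L**2 + 4*I*P*sqrt(11) (y(P, L) = sqrt(-176)*P + L**2 = (4*I*sqrt(11))*P + L**2 = 4*I*P*sqrt(11) + L**2 = L**2 + 4*I*P*sqrt(11))
y(29, 75) - p(-101) = (75**2 + 4*I*29*sqrt(11)) - 1*135 = (5625 + 116*I*sqrt(11)) - 135 = 5490 + 116*I*sqrt(11)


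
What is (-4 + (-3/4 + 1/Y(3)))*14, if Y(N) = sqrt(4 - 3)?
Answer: -105/2 ≈ -52.500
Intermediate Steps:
Y(N) = 1 (Y(N) = sqrt(1) = 1)
(-4 + (-3/4 + 1/Y(3)))*14 = (-4 + (-3/4 + 1/1))*14 = (-4 + (-3*1/4 + 1*1))*14 = (-4 + (-3/4 + 1))*14 = (-4 + 1/4)*14 = -15/4*14 = -105/2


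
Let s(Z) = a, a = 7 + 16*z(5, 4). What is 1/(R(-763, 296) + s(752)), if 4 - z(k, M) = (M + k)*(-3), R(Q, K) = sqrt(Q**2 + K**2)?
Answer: -503/416776 + sqrt(669785)/416776 ≈ 0.00075677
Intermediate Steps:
R(Q, K) = sqrt(K**2 + Q**2)
z(k, M) = 4 + 3*M + 3*k (z(k, M) = 4 - (M + k)*(-3) = 4 - (-3*M - 3*k) = 4 + (3*M + 3*k) = 4 + 3*M + 3*k)
a = 503 (a = 7 + 16*(4 + 3*4 + 3*5) = 7 + 16*(4 + 12 + 15) = 7 + 16*31 = 7 + 496 = 503)
s(Z) = 503
1/(R(-763, 296) + s(752)) = 1/(sqrt(296**2 + (-763)**2) + 503) = 1/(sqrt(87616 + 582169) + 503) = 1/(sqrt(669785) + 503) = 1/(503 + sqrt(669785))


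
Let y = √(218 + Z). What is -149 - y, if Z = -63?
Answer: -149 - √155 ≈ -161.45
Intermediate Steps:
y = √155 (y = √(218 - 63) = √155 ≈ 12.450)
-149 - y = -149 - √155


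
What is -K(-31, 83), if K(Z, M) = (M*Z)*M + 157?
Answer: 213402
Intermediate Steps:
K(Z, M) = 157 + Z*M² (K(Z, M) = Z*M² + 157 = 157 + Z*M²)
-K(-31, 83) = -(157 - 31*83²) = -(157 - 31*6889) = -(157 - 213559) = -1*(-213402) = 213402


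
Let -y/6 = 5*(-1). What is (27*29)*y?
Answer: 23490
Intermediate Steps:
y = 30 (y = -30*(-1) = -6*(-5) = 30)
(27*29)*y = (27*29)*30 = 783*30 = 23490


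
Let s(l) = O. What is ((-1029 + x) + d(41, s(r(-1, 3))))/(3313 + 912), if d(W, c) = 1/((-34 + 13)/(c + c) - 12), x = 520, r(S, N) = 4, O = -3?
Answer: -1731/14365 ≈ -0.12050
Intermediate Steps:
s(l) = -3
d(W, c) = 1/(-12 - 21/(2*c)) (d(W, c) = 1/(-21*1/(2*c) - 12) = 1/(-21/(2*c) - 12) = 1/(-12 - 21/(2*c)))
((-1029 + x) + d(41, s(r(-1, 3))))/(3313 + 912) = ((-1029 + 520) - 2*(-3)/(21 + 24*(-3)))/(3313 + 912) = (-509 - 2*(-3)/(21 - 72))/4225 = (-509 - 2*(-3)/(-51))*(1/4225) = (-509 - 2*(-3)*(-1/51))*(1/4225) = (-509 - 2/17)*(1/4225) = -8655/17*1/4225 = -1731/14365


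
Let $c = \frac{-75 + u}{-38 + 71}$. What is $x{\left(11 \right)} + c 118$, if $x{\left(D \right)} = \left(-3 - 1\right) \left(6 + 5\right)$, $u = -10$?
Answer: $- \frac{11482}{33} \approx -347.94$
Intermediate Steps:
$c = - \frac{85}{33}$ ($c = \frac{-75 - 10}{-38 + 71} = - \frac{85}{33} \approx -2.5758$)
$x{\left(D \right)} = -44$ ($x{\left(D \right)} = \left(-4\right) 11 = -44$)
$x{\left(11 \right)} + c 118 = -44 - \frac{10030}{33} = - \frac{11482}{33}$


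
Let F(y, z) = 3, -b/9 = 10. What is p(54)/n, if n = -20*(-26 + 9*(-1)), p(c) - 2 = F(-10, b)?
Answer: 1/140 ≈ 0.0071429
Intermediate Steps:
b = -90 (b = -9*10 = -90)
p(c) = 5 (p(c) = 2 + 3 = 5)
n = 700 (n = -20*(-26 - 9) = -20*(-35) = 700)
p(54)/n = 5/700 = 5*(1/700) = 1/140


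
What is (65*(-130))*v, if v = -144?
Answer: 1216800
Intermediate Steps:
(65*(-130))*v = (65*(-130))*(-144) = -8450*(-144) = 1216800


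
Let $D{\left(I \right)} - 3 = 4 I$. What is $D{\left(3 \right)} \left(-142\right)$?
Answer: $-2130$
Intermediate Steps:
$D{\left(I \right)} = 3 + 4 I$
$D{\left(3 \right)} \left(-142\right) = \left(3 + 4 \cdot 3\right) \left(-142\right) = \left(3 + 12\right) \left(-142\right) = 15 \left(-142\right) = -2130$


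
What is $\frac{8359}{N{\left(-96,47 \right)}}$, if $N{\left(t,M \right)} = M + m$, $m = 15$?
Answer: $\frac{8359}{62} \approx 134.82$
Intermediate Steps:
$N{\left(t,M \right)} = 15 + M$ ($N{\left(t,M \right)} = M + 15 = 15 + M$)
$\frac{8359}{N{\left(-96,47 \right)}} = \frac{8359}{15 + 47} = \frac{8359}{62}$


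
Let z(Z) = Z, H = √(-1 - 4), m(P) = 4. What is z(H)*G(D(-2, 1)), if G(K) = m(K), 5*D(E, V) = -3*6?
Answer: 4*I*√5 ≈ 8.9443*I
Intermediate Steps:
D(E, V) = -18/5 (D(E, V) = (-3*6)/5 = (⅕)*(-18) = -18/5)
G(K) = 4
H = I*√5 (H = √(-5) = I*√5 ≈ 2.2361*I)
z(H)*G(D(-2, 1)) = (I*√5)*4 = 4*I*√5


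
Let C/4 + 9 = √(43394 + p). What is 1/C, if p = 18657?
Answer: 9/247880 + √62051/247880 ≈ 0.0010412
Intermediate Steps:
C = -36 + 4*√62051 (C = -36 + 4*√(43394 + 18657) = -36 + 4*√62051 ≈ 960.40)
1/C = 1/(-36 + 4*√62051)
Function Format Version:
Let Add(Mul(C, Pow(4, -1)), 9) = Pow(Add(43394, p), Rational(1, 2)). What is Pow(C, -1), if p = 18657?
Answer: Add(Rational(9, 247880), Mul(Rational(1, 247880), Pow(62051, Rational(1, 2)))) ≈ 0.0010412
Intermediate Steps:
C = Add(-36, Mul(4, Pow(62051, Rational(1, 2)))) (C = Add(-36, Mul(4, Pow(Add(43394, 18657), Rational(1, 2)))) = Add(-36, Mul(4, Pow(62051, Rational(1, 2)))) ≈ 960.40)
Pow(C, -1) = Pow(Add(-36, Mul(4, Pow(62051, Rational(1, 2)))), -1)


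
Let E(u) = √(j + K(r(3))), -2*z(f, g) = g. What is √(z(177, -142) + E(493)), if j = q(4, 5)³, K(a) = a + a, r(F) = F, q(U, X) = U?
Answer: √(71 + √70) ≈ 8.9088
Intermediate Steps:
K(a) = 2*a
z(f, g) = -g/2
j = 64 (j = 4³ = 64)
E(u) = √70 (E(u) = √(64 + 2*3) = √(64 + 6) = √70)
√(z(177, -142) + E(493)) = √(-½*(-142) + √70) = √(71 + √70)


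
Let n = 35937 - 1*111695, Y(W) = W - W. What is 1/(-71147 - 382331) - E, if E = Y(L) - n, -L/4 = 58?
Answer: -34354586325/453478 ≈ -75758.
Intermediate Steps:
L = -232 (L = -4*58 = -232)
Y(W) = 0
n = -75758 (n = 35937 - 111695 = -75758)
E = 75758 (E = 0 - 1*(-75758) = 0 + 75758 = 75758)
1/(-71147 - 382331) - E = 1/(-71147 - 382331) - 1*75758 = 1/(-453478) - 75758 = -1/453478 - 75758 = -34354586325/453478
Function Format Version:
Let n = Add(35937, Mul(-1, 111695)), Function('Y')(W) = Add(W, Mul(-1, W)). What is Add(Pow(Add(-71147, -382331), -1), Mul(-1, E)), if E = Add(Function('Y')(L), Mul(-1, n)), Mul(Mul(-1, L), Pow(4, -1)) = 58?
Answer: Rational(-34354586325, 453478) ≈ -75758.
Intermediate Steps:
L = -232 (L = Mul(-4, 58) = -232)
Function('Y')(W) = 0
n = -75758 (n = Add(35937, -111695) = -75758)
E = 75758 (E = Add(0, Mul(-1, -75758)) = Add(0, 75758) = 75758)
Add(Pow(Add(-71147, -382331), -1), Mul(-1, E)) = Add(Pow(Add(-71147, -382331), -1), Mul(-1, 75758)) = Add(Pow(-453478, -1), -75758) = Add(Rational(-1, 453478), -75758) = Rational(-34354586325, 453478)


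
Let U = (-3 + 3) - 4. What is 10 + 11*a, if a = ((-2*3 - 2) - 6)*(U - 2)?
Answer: 934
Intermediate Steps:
U = -4 (U = 0 - 4 = -4)
a = 84 (a = ((-2*3 - 2) - 6)*(-4 - 2) = ((-6 - 2) - 6)*(-6) = (-8 - 6)*(-6) = -14*(-6) = 84)
10 + 11*a = 10 + 11*84 = 10 + 924 = 934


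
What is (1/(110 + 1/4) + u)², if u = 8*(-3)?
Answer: 111936400/194481 ≈ 575.56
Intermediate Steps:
u = -24
(1/(110 + 1/4) + u)² = (1/(110 + 1/4) - 24)² = (1/(110 + ¼) - 24)² = (1/(441/4) - 24)² = (4/441 - 24)² = (-10580/441)² = 111936400/194481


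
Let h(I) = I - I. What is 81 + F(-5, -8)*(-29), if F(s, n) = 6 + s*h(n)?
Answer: -93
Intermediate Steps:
h(I) = 0
F(s, n) = 6 (F(s, n) = 6 + s*0 = 6 + 0 = 6)
81 + F(-5, -8)*(-29) = 81 + 6*(-29) = 81 - 174 = -93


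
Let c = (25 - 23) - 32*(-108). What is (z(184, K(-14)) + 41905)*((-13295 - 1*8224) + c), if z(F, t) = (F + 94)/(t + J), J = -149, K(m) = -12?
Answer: -121847218047/161 ≈ -7.5681e+8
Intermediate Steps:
c = 3458 (c = 2 + 3456 = 3458)
z(F, t) = (94 + F)/(-149 + t) (z(F, t) = (F + 94)/(t - 149) = (94 + F)/(-149 + t))
(z(184, K(-14)) + 41905)*((-13295 - 1*8224) + c) = ((94 + 184)/(-149 - 12) + 41905)*((-13295 - 1*8224) + 3458) = (278/(-161) + 41905)*((-13295 - 8224) + 3458) = (-1/161*278 + 41905)*(-21519 + 3458) = (-278/161 + 41905)*(-18061) = (6746427/161)*(-18061) = -121847218047/161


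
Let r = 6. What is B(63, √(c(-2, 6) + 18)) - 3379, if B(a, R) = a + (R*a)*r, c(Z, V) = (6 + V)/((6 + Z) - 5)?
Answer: -3316 + 378*√6 ≈ -2390.1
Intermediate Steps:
c(Z, V) = (6 + V)/(1 + Z)
B(a, R) = a + 6*R*a (B(a, R) = a + (R*a)*6 = a + 6*R*a)
B(63, √(c(-2, 6) + 18)) - 3379 = 63*(1 + 6*√((6 + 6)/(1 - 2) + 18)) - 3379 = 63*(1 + 6*√(12/(-1) + 18)) - 3379 = 63*(1 + 6*√(-1*12 + 18)) - 3379 = 63*(1 + 6*√(-12 + 18)) - 3379 = 63*(1 + 6*√6) - 3379 = (63 + 378*√6) - 3379 = -3316 + 378*√6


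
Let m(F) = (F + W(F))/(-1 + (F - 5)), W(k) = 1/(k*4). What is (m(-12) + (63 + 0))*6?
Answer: 55009/144 ≈ 382.01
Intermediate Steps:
W(k) = 1/(4*k)
m(F) = (F + 1/(4*F))/(-6 + F) (m(F) = (F + 1/(4*F))/(-1 + (F - 5)) = (F + 1/(4*F))/(-1 + (-5 + F)) = (F + 1/(4*F))/(-6 + F))
(m(-12) + (63 + 0))*6 = ((¼ + (-12)²)/((-12)*(-6 - 12)) + (63 + 0))*6 = (-1/12*(¼ + 144)/(-18) + 63)*6 = (-1/12*(-1/18)*577/4 + 63)*6 = (577/864 + 63)*6 = (55009/864)*6 = 55009/144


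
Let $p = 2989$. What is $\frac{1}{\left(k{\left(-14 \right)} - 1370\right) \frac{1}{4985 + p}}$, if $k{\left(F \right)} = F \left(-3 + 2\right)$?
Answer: $- \frac{1329}{226} \approx -5.8805$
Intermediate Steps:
$k{\left(F \right)} = - F$ ($k{\left(F \right)} = F \left(-1\right) = - F$)
$\frac{1}{\left(k{\left(-14 \right)} - 1370\right) \frac{1}{4985 + p}} = \frac{1}{\left(\left(-1\right) \left(-14\right) - 1370\right) \frac{1}{4985 + 2989}} = \frac{1}{\left(14 - 1370\right) \frac{1}{7974}} = \frac{1}{\left(-1356\right) \frac{1}{7974}} = \frac{1}{- \frac{226}{1329}} = - \frac{1329}{226}$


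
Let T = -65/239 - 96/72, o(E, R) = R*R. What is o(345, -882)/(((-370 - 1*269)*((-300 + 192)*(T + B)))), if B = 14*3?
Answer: 573839/2056373 ≈ 0.27905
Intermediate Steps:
B = 42
o(E, R) = R²
T = -1151/717 (T = -65*1/239 - 96*1/72 = -65/239 - 4/3 = -1151/717 ≈ -1.6053)
o(345, -882)/(((-370 - 1*269)*((-300 + 192)*(T + B)))) = (-882)²/(((-370 - 1*269)*((-300 + 192)*(-1151/717 + 42)))) = 777924/(((-370 - 269)*(-108*28963/717))) = 777924/((-639*(-1042668/239))) = 777924/(666264852/239) = 777924*(239/666264852) = 573839/2056373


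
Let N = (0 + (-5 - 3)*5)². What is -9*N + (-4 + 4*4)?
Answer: -14388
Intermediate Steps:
N = 1600 (N = (0 - 8*5)² = (0 - 40)² = (-40)² = 1600)
-9*N + (-4 + 4*4) = -9*1600 + (-4 + 4*4) = -14400 + (-4 + 16) = -14400 + 12 = -14388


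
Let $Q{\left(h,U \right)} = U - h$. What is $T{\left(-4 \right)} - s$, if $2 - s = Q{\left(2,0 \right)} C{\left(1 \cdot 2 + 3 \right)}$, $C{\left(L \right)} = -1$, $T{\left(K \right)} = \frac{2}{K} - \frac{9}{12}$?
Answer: $- \frac{5}{4} \approx -1.25$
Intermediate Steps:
$T{\left(K \right)} = - \frac{3}{4} + \frac{2}{K}$ ($T{\left(K \right)} = \frac{2}{K} - \frac{3}{4} = - \frac{3}{4} + \frac{2}{K}$)
$s = 0$ ($s = 2 - \left(0 - 2\right) \left(-1\right) = 2 - \left(-2\right) \left(-1\right) = 2 - 2 = 0$)
$T{\left(-4 \right)} - s = \left(- \frac{3}{4} + \frac{2}{-4}\right) - 0 = \left(- \frac{3}{4} + 2 \left(- \frac{1}{4}\right)\right) + 0 = \left(- \frac{3}{4} - \frac{1}{2}\right) + 0 = - \frac{5}{4} + 0 = - \frac{5}{4}$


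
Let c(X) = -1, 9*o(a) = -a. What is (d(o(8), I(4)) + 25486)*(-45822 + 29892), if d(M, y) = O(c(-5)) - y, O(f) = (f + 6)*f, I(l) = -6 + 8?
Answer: -405880470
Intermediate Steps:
o(a) = -a/9 (o(a) = (-a)/9 = -a/9)
I(l) = 2
O(f) = f*(6 + f) (O(f) = (6 + f)*f = f*(6 + f))
d(M, y) = -5 - y (d(M, y) = -(6 - 1) - y = -1*5 - y = -5 - y)
(d(o(8), I(4)) + 25486)*(-45822 + 29892) = ((-5 - 1*2) + 25486)*(-45822 + 29892) = ((-5 - 2) + 25486)*(-15930) = (-7 + 25486)*(-15930) = 25479*(-15930) = -405880470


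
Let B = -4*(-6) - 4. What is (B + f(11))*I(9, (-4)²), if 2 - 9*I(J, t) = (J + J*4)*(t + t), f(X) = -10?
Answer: -14380/9 ≈ -1597.8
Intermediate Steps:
I(J, t) = 2/9 - 10*J*t/9 (I(J, t) = 2/9 - (J + J*4)*(t + t)/9 = 2/9 - (J + 4*J)*2*t/9 = 2/9 - 5*J*2*t/9 = 2/9 - 10*J*t/9)
B = 20 (B = 24 - 4 = 20)
(B + f(11))*I(9, (-4)²) = (20 - 10)*(2/9 - 10/9*9*(-4)²) = 10*(2/9 - 10/9*9*16) = 10*(2/9 - 160) = 10*(-1438/9) = -14380/9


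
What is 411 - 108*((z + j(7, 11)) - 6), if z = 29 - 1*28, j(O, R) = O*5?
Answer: -2829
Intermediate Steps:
j(O, R) = 5*O
z = 1 (z = 29 - 28 = 1)
411 - 108*((z + j(7, 11)) - 6) = 411 - 108*((1 + 5*7) - 6) = 411 - 108*((1 + 35) - 6) = 411 - 108*(36 - 6) = 411 - 108*30 = 411 - 3240 = -2829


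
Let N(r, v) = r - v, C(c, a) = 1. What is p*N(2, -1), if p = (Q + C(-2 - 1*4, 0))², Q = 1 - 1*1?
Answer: 3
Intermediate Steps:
Q = 0 (Q = 1 - 1 = 0)
p = 1 (p = (0 + 1)² = 1² = 1)
p*N(2, -1) = 1*(2 - 1*(-1)) = 1*(2 + 1) = 1*3 = 3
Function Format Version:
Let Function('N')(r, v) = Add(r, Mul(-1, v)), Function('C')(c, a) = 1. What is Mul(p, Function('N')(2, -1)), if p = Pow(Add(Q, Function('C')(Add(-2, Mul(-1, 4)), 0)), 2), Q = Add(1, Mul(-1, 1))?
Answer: 3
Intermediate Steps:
Q = 0 (Q = Add(1, -1) = 0)
p = 1 (p = Pow(Add(0, 1), 2) = Pow(1, 2) = 1)
Mul(p, Function('N')(2, -1)) = Mul(1, Add(2, Mul(-1, -1))) = Mul(1, Add(2, 1)) = Mul(1, 3) = 3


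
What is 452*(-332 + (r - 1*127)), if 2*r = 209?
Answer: -160234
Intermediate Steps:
r = 209/2 (r = (½)*209 = 209/2 ≈ 104.50)
452*(-332 + (r - 1*127)) = 452*(-332 + (209/2 - 1*127)) = 452*(-332 + (209/2 - 127)) = 452*(-332 - 45/2) = 452*(-709/2) = -160234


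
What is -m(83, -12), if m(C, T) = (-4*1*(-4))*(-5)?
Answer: 80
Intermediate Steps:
m(C, T) = -80 (m(C, T) = -4*(-4)*(-5) = 16*(-5) = -80)
-m(83, -12) = -1*(-80) = 80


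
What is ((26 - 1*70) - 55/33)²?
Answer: 18769/9 ≈ 2085.4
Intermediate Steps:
((26 - 1*70) - 55/33)² = ((26 - 70) - 55*1/33)² = (-44 - 5/3)² = (-137/3)² = 18769/9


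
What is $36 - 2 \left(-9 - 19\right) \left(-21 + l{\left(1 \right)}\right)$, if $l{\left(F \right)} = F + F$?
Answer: $-1028$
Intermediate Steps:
$l{\left(F \right)} = 2 F$
$36 - 2 \left(-9 - 19\right) \left(-21 + l{\left(1 \right)}\right) = 36 - 2 \left(-9 - 19\right) \left(-21 + 2 \cdot 1\right) = 36 - 2 \left(- 28 \left(-21 + 2\right)\right) = 36 - 2 \left(\left(-28\right) \left(-19\right)\right) = 36 - 1064 = -1028$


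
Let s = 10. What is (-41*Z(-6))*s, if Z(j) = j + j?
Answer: 4920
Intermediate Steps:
Z(j) = 2*j
(-41*Z(-6))*s = -82*(-6)*10 = -41*(-12)*10 = 492*10 = 4920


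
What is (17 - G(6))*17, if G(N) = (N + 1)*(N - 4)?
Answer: 51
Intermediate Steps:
G(N) = (1 + N)*(-4 + N)
(17 - G(6))*17 = (17 - (-4 + 6² - 3*6))*17 = (17 - (-4 + 36 - 18))*17 = (17 - 1*14)*17 = (17 - 14)*17 = 3*17 = 51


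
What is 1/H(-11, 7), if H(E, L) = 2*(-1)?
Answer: -½ ≈ -0.50000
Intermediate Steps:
H(E, L) = -2
1/H(-11, 7) = 1/(-2) = -½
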